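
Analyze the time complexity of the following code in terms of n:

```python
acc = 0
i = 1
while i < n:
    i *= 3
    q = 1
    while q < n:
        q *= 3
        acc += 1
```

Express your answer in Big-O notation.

Each loop level contributes: log n × log n. Multiplying the contributions gives O(log² n).

Answer: O(log² n)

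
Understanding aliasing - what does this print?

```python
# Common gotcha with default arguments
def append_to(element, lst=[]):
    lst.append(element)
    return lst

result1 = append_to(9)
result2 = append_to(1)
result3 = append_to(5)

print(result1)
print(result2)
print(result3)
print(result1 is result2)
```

Key concept: mutable default argument gotcha.
Step by step:
`result1 = append_to(9)` → result1 = [9]
`result2 = append_to(1)` → result1 = [9, 1] (same object as result2); result2 = [9, 1] (same object as result1)
`result3 = append_to(5)` → result1 = [9, 1, 5] (same object as result2, result3); result2 = [9, 1, 5] (same object as result1, result3); result3 = [9, 1, 5] (same object as result1, result2)
`print(result1)` → prints [9, 1, 5]
`print(result2)` → prints [9, 1, 5]
`print(result3)` → prints [9, 1, 5]
`print(result1 is result2)` → prints True

Answer:
[9, 1, 5]
[9, 1, 5]
[9, 1, 5]
True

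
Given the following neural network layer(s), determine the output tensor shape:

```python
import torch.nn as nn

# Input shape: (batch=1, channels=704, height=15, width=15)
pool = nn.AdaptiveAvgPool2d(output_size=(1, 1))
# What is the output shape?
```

Input: (1, 704, 15, 15) -> Output: (1, 704, 1, 1)

Answer: (1, 704, 1, 1)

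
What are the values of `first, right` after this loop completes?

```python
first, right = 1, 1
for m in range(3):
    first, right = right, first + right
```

Fibonacci: after 3 iterations
`first, right` takes the values: (1, 1) → (1, 2) → (2, 3) → (3, 5)

Answer: 3, 5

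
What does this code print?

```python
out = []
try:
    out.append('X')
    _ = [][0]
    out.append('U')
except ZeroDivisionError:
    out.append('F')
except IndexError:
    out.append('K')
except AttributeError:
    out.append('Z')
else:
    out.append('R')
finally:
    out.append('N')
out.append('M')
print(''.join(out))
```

Execution trace: 'X' (try body) → 'K' (except IndexError) → 'N' (finally) → 'M' (after the try/except). Output: XKNM

Answer: XKNM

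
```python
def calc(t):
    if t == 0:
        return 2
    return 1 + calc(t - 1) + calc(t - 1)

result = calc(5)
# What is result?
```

calc(t) = 1 + 2·calc(t-1), calc(0)=2. Closed form: (2+1)·2^5 - 1 = 95.

Answer: 95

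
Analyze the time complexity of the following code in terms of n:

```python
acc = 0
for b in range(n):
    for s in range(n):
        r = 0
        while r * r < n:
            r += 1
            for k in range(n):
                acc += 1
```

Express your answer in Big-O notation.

Each loop level contributes: n × n × √n × n. Multiplying the contributions gives O(n^3√n).

Answer: O(n^3√n)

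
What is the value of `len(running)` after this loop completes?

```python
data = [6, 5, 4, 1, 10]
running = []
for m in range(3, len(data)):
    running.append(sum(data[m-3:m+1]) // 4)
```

Number of 4-element averages
`running` takes the values: [] → [4] → [4, 5]
So `len(running)` = 2

Answer: 2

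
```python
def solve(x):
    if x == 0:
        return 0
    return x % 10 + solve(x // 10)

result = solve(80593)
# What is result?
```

Sum of digits of 80593: 3 + 9 + 5 + 0 + 8 = 25

Answer: 25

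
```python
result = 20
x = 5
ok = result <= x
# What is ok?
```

Trace:
`result = 20` → result = 20
`x = 5` → x = 5
`ok = result <= x` → ok = False
So ok = False

Answer: False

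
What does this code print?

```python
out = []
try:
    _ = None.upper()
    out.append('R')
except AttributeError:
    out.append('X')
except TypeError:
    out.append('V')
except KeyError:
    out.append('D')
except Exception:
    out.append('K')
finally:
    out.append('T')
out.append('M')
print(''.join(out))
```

Execution trace: 'X' (except AttributeError) → 'T' (finally) → 'M' (after the try/except). Output: XTM

Answer: XTM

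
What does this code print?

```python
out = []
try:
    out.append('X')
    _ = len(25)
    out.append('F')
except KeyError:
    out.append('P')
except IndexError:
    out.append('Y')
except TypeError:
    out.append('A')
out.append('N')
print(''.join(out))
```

Execution trace: 'X' (try body) → 'A' (except TypeError) → 'N' (after the try/except). Output: XAN

Answer: XAN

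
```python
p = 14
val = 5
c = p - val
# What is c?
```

Trace:
`p = 14` → p = 14
`val = 5` → val = 5
`c = p - val` → c = 9
So c = 9

Answer: 9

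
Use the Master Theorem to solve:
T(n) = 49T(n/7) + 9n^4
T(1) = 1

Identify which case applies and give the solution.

a=49, b=7, f(n)=9n^4. log_7(49) = 2. Since c=4 > 2 and the regularity condition holds (49(n/7)^4 = (49/7^4)n^4 with 49/7^4 < 1), Case 3 applies: T(n) = Θ(f(n)) = O(n^4).

Answer: O(n^4) - Case 3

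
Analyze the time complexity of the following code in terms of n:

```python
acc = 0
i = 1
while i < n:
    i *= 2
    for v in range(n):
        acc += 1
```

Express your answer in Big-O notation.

Each loop level contributes: log n × n. Multiplying the contributions gives O(n log n).

Answer: O(n log n)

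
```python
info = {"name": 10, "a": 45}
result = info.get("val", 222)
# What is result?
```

Trace:
`info = {"name": 10, "a": 45}` → info = {'name': 10, 'a': 45}
`result = info.get("val", 222)` → result = 222
So result = 222

Answer: 222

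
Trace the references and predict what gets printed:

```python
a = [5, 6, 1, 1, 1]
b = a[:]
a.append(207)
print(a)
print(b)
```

Key concept: slice [:] creates copy.
Step by step:
`a = [5, 6, 1, 1, 1]` → a = [5, 6, 1, 1, 1]
`b = a[:]` → b = [5, 6, 1, 1, 1]
`a.append(207)` → a = [5, 6, 1, 1, 1, 207]
`print(a)` → prints [5, 6, 1, 1, 1, 207]
`print(b)` → prints [5, 6, 1, 1, 1]

Answer:
[5, 6, 1, 1, 1, 207]
[5, 6, 1, 1, 1]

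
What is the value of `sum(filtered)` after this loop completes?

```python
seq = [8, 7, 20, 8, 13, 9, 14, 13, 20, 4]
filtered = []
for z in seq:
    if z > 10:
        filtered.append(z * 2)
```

Sum of doubled values > 10
`filtered` takes the values: [] → [40] → [40, 26] → [40, 26, 28] → [40, 26, 28, 26] → [40, 26, 28, 26, 40]
So `sum(filtered)` = 160

Answer: 160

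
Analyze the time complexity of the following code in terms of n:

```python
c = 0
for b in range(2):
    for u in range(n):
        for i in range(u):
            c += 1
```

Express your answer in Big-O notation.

Each loop level contributes: 1 × n × n. Multiplying the contributions gives O(n^2).

Answer: O(n^2)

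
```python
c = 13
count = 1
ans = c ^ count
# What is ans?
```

Trace:
`c = 13` → c = 13
`count = 1` → count = 1
`ans = c ^ count` → ans = 12
So ans = 12

Answer: 12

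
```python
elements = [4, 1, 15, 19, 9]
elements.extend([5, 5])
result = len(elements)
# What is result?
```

Trace:
`elements = [4, 1, 15, 19, 9]` → elements = [4, 1, 15, 19, 9]
`elements.extend([5, 5])` → elements = [4, 1, 15, 19, 9, 5, 5]
`result = len(elements)` → result = 7
So result = 7

Answer: 7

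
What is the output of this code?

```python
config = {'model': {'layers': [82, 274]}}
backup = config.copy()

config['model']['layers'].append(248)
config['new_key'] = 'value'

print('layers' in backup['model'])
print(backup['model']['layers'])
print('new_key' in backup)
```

Key concept: shallow copy gotcha with nested dict.
Step by step:
`config = {'model': {'layers': [82, 274]}}` → config = {'model': {'layers': [82, 274]}}
`backup = config.copy()` → backup = {'model': {'layers': [82, 274]}}
`config['model']['layers'].append(248)` → config = {'model': {'layers': [82, 274, 248]}}; backup = {'model': {'layers': [82, 274, 248]}}
`config['new_key'] = 'value'` → config = {'model': {'layers': [82, 274, 248]}, 'new_key': 'value'}
`print('layers' in backup['model'])` → prints True
`print(backup['model']['layers'])` → prints [82, 274, 248]
`print('new_key' in backup)` → prints False

Answer:
True
[82, 274, 248]
False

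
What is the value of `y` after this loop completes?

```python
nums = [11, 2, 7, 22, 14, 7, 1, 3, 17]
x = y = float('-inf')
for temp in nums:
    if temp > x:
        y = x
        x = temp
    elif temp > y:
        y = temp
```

Second largest (with repeats) in [11, 2, 7, 22, 14, 7, 1, 3, 17]
`y` takes the values: -inf → 2 → 7 → 11 → 14 → 17

Answer: 17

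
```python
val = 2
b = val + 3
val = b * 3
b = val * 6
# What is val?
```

Trace:
`val = 2` → val = 2
`b = val + 3` → b = 5
`val = b * 3` → val = 15
`b = val * 6` → b = 90
So val = 15

Answer: 15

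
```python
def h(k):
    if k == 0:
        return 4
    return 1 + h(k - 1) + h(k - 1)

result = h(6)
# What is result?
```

h(k) = 1 + 2·h(k-1), h(0)=4. Closed form: (4+1)·2^6 - 1 = 319.

Answer: 319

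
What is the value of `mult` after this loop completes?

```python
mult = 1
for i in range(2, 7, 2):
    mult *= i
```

Product of even numbers 2 to 6
`mult` takes the values: 1 → 2 → 8 → 48

Answer: 48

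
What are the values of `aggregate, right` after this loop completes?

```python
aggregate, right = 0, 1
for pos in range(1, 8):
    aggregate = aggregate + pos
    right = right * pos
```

Sum and factorial of 1 to 7
`aggregate, right` takes the values: (0, 1) → (1, 1) → (3, 1) → (3, 2) → (6, 2) → (6, 6) → (10, 6) → (10, 24) → (15, 24) → (15, 120) → (21, 120) → (21, 720) → (28, 720) → (28, 5040)

Answer: 28, 5040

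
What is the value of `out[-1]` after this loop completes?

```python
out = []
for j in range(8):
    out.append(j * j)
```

Last element of squares 0 to 7
`out` takes the values: [] → [0] → [0, 1] → [0, 1, 4] → [0, 1, 4, 9] → [0, 1, 4, 9, 16] → [0, 1, 4, 9, 16, 25] → [0, 1, 4, 9, 16, 25, 36] → [0, 1, 4, 9, 16, 25, 36, 49]
So `out[-1]` = 49

Answer: 49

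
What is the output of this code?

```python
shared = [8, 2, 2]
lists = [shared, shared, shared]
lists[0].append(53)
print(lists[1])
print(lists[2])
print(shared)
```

Key concept: list of same reference.
Step by step:
`shared = [8, 2, 2]` → shared = [8, 2, 2]
`lists = [shared, shared, shared]` → lists = [[8, 2, 2], [8, 2, 2], [8, 2, 2]]
`lists[0].append(53)` → shared = [8, 2, 2, 53]; lists = [[8, 2, 2, 53], [8, 2, 2, 53], [8, 2, 2, 53]]
`print(lists[1])` → prints [8, 2, 2, 53]
`print(lists[2])` → prints [8, 2, 2, 53]
`print(shared)` → prints [8, 2, 2, 53]

Answer:
[8, 2, 2, 53]
[8, 2, 2, 53]
[8, 2, 2, 53]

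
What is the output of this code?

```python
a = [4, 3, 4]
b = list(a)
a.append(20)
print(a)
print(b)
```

Key concept: list() constructor creates copy.
Step by step:
`a = [4, 3, 4]` → a = [4, 3, 4]
`b = list(a)` → b = [4, 3, 4]
`a.append(20)` → a = [4, 3, 4, 20]
`print(a)` → prints [4, 3, 4, 20]
`print(b)` → prints [4, 3, 4]

Answer:
[4, 3, 4, 20]
[4, 3, 4]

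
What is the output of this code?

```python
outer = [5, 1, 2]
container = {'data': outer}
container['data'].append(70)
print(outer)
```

Key concept: dict holds reference to list.
Step by step:
`outer = [5, 1, 2]` → outer = [5, 1, 2]
`container = {'data': outer}` → container = {'data': [5, 1, 2]}
`container['data'].append(70)` → outer = [5, 1, 2, 70]; container = {'data': [5, 1, 2, 70]}
`print(outer)` → prints [5, 1, 2, 70]

Answer: [5, 1, 2, 70]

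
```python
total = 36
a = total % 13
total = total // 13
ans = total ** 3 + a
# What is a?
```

Trace:
`total = 36` → total = 36
`a = total % 13` → a = 10
`total = total // 13` → total = 2
`ans = total ** 3 + a` → ans = 18
So a = 10

Answer: 10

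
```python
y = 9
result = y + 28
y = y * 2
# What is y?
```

Trace:
`y = 9` → y = 9
`result = y + 28` → result = 37
`y = y * 2` → y = 18
So y = 18

Answer: 18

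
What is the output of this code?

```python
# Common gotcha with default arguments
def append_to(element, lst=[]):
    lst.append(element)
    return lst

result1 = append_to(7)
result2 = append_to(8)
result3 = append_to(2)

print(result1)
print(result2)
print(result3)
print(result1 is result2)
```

Key concept: mutable default argument gotcha.
Step by step:
`result1 = append_to(7)` → result1 = [7]
`result2 = append_to(8)` → result1 = [7, 8] (same object as result2); result2 = [7, 8] (same object as result1)
`result3 = append_to(2)` → result1 = [7, 8, 2] (same object as result2, result3); result2 = [7, 8, 2] (same object as result1, result3); result3 = [7, 8, 2] (same object as result1, result2)
`print(result1)` → prints [7, 8, 2]
`print(result2)` → prints [7, 8, 2]
`print(result3)` → prints [7, 8, 2]
`print(result1 is result2)` → prints True

Answer:
[7, 8, 2]
[7, 8, 2]
[7, 8, 2]
True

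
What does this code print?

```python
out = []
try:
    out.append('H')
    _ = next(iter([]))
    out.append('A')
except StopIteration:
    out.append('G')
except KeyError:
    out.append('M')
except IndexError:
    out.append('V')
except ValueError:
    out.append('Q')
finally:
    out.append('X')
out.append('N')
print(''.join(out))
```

Execution trace: 'H' (try body) → 'G' (except StopIteration) → 'X' (finally) → 'N' (after the try/except). Output: HGXN

Answer: HGXN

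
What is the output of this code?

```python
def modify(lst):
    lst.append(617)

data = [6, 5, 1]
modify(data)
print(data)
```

Key concept: function modifies passed list.
Step by step:
`data = [6, 5, 1]` → data = [6, 5, 1]
`modify(data)` → data = [6, 5, 1, 617]
`print(data)` → prints [6, 5, 1, 617]

Answer: [6, 5, 1, 617]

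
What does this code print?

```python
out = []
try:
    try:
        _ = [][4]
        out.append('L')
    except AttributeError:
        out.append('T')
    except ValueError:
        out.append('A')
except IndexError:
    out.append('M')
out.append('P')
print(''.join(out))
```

Execution trace: 'M' (outer except IndexError) → 'P' (after the try/except). Output: MP

Answer: MP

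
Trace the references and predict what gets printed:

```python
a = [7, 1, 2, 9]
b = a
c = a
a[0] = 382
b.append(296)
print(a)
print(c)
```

Key concept: multiple aliases.
Step by step:
`a = [7, 1, 2, 9]` → a = [7, 1, 2, 9]
`b = a` → b = [7, 1, 2, 9] (same object as a)
`c = a` → c = [7, 1, 2, 9] (same object as a, b)
`a[0] = 382` → a = [382, 1, 2, 9] (same object as b, c); b = [382, 1, 2, 9] (same object as a, c); c = [382, 1, 2, 9] (same object as a, b)
`b.append(296)` → a = [382, 1, 2, 9, 296] (same object as b, c); b = [382, 1, 2, 9, 296] (same object as a, c); c = [382, 1, 2, 9, 296] (same object as a, b)
`print(a)` → prints [382, 1, 2, 9, 296]
`print(c)` → prints [382, 1, 2, 9, 296]

Answer:
[382, 1, 2, 9, 296]
[382, 1, 2, 9, 296]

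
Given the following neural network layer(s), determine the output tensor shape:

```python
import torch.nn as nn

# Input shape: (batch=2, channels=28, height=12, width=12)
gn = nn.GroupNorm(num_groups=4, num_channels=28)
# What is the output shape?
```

Input: (2, 28, 12, 12) -> Output: (2, 28, 12, 12)

Answer: (2, 28, 12, 12)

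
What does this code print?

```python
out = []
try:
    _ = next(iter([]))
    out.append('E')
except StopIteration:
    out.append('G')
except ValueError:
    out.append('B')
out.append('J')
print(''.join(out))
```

Execution trace: 'G' (except StopIteration) → 'J' (after the try/except). Output: GJ

Answer: GJ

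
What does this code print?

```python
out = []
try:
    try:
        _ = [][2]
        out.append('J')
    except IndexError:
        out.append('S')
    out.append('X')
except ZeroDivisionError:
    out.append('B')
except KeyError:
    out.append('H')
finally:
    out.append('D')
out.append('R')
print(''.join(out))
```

Execution trace: 'S' (inner except IndexError) → 'X' (try body, no exception) → 'D' (finally) → 'R' (after the try/except). Output: SXDR

Answer: SXDR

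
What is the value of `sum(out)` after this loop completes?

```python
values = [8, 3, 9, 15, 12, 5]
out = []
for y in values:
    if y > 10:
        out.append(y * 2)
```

Sum of doubled values > 10
`out` takes the values: [] → [30] → [30, 24]
So `sum(out)` = 54

Answer: 54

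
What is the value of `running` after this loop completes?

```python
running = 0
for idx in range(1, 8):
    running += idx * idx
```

Sum of squares 1² to 7² = 140
`running` takes the values: 0 → 1 → 5 → 14 → 30 → 55 → 91 → 140

Answer: 140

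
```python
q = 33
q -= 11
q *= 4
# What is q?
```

Trace:
`q = 33` → q = 33
`q -= 11` → q = 22
`q *= 4` → q = 88
So q = 88

Answer: 88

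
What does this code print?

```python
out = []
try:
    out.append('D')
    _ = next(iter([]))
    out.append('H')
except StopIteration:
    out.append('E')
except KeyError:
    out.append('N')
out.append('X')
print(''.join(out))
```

Execution trace: 'D' (try body) → 'E' (except StopIteration) → 'X' (after the try/except). Output: DEX

Answer: DEX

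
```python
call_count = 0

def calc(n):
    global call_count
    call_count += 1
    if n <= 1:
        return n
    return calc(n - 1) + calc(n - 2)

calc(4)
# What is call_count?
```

Calls(n) = 1 + Calls(n-1) + Calls(n-2); Calls(0)=Calls(1)=1. For n=4 this gives 9.

Answer: 9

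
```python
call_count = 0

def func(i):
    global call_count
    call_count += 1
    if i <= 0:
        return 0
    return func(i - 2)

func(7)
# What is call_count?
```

Linear recursion stepping by 2: 5 calls from i=7 down to ≤0.

Answer: 5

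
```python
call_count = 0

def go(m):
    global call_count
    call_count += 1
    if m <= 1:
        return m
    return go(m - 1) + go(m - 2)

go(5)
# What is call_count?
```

Calls(m) = 1 + Calls(m-1) + Calls(m-2); Calls(0)=Calls(1)=1. For m=5 this gives 15.

Answer: 15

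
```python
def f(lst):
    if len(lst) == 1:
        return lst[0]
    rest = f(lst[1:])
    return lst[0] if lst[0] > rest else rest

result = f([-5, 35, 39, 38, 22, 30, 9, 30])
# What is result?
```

Recursive max over [-5, 35, 39, 38, 22, 30, 9, 30] = 39

Answer: 39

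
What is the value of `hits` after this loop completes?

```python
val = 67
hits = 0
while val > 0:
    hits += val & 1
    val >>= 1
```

Count set bits in 67 (binary: 0b1000011)
`hits` takes the values: 0 → 1 → 2 → 3

Answer: 3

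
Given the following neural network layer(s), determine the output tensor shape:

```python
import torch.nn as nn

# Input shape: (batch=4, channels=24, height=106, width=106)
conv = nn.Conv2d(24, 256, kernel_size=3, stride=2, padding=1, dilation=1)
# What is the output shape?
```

Input: (4, 24, 106, 106) -> Output: (4, 256, 53, 53)

Answer: (4, 256, 53, 53)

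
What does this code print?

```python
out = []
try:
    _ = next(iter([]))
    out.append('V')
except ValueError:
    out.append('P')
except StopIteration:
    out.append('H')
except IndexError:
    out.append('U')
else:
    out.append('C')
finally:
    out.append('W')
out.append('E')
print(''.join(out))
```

Execution trace: 'H' (except StopIteration) → 'W' (finally) → 'E' (after the try/except). Output: HWE

Answer: HWE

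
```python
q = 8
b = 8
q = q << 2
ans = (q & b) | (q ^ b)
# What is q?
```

Trace:
`q = 8` → q = 8
`b = 8` → b = 8
`q = q << 2` → q = 32
`ans = (q & b) | (q ^ b)` → ans = 40
So q = 32

Answer: 32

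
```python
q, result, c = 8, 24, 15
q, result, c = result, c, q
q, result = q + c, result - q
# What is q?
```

Trace:
`q, result, c = 8, 24, 15` → q = 8; result = 24; c = 15
`q, result, c = result, c, q` → q = 24; result = 15; c = 8
`q, result = q + c, result - q` → q = 32; result = -9
So q = 32

Answer: 32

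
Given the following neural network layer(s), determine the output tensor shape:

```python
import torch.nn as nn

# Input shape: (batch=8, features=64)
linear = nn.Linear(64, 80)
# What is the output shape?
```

Input: (8, 64) -> Output: (8, 80)

Answer: (8, 80)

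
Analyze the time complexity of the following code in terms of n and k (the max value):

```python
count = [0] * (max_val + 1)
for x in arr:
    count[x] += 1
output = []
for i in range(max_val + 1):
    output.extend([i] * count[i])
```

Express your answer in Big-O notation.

This is Counting sort (k = max value). Time complexity: O(n + k).

Answer: O(n + k)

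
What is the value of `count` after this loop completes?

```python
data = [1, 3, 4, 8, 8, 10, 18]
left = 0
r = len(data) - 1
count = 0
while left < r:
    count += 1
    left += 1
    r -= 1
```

Iterations until pointers meet (list length 7)
`count` takes the values: 0 → 1 → 2 → 3

Answer: 3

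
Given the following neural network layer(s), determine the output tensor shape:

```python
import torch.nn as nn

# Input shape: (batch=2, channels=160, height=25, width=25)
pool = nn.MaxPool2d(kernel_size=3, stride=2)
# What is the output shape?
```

Input: (2, 160, 25, 25) -> Output: (2, 160, 12, 12)

Answer: (2, 160, 12, 12)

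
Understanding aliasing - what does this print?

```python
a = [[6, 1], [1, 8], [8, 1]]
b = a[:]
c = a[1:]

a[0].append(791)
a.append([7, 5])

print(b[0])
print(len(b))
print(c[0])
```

Key concept: slice with nested mutation.
Step by step:
`a = [[6, 1], [1, 8], [8, 1]]` → a = [[6, 1], [1, 8], [8, 1]]
`b = a[:]` → b = [[6, 1], [1, 8], [8, 1]]
`c = a[1:]` → c = [[1, 8], [8, 1]]
`a[0].append(791)` → a = [[6, 1, 791], [1, 8], [8, 1]]; b = [[6, 1, 791], [1, 8], [8, 1]]
`a.append([7, 5])` → a = [[6, 1, 791], [1, 8], [8, 1], [7, 5]]
`print(b[0])` → prints [6, 1, 791]
`print(len(b))` → prints 3
`print(c[0])` → prints [1, 8]

Answer:
[6, 1, 791]
3
[1, 8]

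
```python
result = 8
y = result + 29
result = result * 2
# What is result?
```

Trace:
`result = 8` → result = 8
`y = result + 29` → y = 37
`result = result * 2` → result = 16
So result = 16

Answer: 16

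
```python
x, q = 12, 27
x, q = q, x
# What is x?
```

Trace:
`x, q = 12, 27` → x = 12; q = 27
`x, q = q, x` → x = 27; q = 12
So x = 27

Answer: 27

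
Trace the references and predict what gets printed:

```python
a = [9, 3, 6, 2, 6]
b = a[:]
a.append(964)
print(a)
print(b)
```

Key concept: slice [:] creates copy.
Step by step:
`a = [9, 3, 6, 2, 6]` → a = [9, 3, 6, 2, 6]
`b = a[:]` → b = [9, 3, 6, 2, 6]
`a.append(964)` → a = [9, 3, 6, 2, 6, 964]
`print(a)` → prints [9, 3, 6, 2, 6, 964]
`print(b)` → prints [9, 3, 6, 2, 6]

Answer:
[9, 3, 6, 2, 6, 964]
[9, 3, 6, 2, 6]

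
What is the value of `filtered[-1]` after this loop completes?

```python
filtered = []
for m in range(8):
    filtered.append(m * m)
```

Last element of squares 0 to 7
`filtered` takes the values: [] → [0] → [0, 1] → [0, 1, 4] → [0, 1, 4, 9] → [0, 1, 4, 9, 16] → [0, 1, 4, 9, 16, 25] → [0, 1, 4, 9, 16, 25, 36] → [0, 1, 4, 9, 16, 25, 36, 49]
So `filtered[-1]` = 49

Answer: 49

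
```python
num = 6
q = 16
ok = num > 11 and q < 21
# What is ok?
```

Trace:
`num = 6` → num = 6
`q = 16` → q = 16
`ok = num > 11 and q < 21` → ok = False
So ok = False

Answer: False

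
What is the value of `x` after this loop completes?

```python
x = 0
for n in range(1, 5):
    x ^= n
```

XOR of 1 to 4
`x` takes the values: 0 → 1 → 3 → 0 → 4

Answer: 4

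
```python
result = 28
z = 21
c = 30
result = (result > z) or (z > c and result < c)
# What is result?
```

Trace:
`result = 28` → result = 28
`z = 21` → z = 21
`c = 30` → c = 30
`result = (result > z) or (z > c and result < c)` → result = True
So result = True

Answer: True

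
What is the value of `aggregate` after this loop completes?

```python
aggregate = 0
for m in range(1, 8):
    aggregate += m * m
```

Sum of squares 1² to 7² = 140
`aggregate` takes the values: 0 → 1 → 5 → 14 → 30 → 55 → 91 → 140

Answer: 140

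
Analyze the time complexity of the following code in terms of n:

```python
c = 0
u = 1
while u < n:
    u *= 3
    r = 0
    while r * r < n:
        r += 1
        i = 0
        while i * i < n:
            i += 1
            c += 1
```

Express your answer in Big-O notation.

Each loop level contributes: log n × √n × √n. Multiplying the contributions gives O(n log n).

Answer: O(n log n)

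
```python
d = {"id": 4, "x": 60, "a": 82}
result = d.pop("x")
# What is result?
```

Trace:
`d = {"id": 4, "x": 60, "a": 82}` → d = {'id': 4, 'x': 60, 'a': 82}
`result = d.pop("x")` → d = {'id': 4, 'a': 82}; result = 60
So result = 60

Answer: 60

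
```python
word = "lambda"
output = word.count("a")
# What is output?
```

Trace:
`word = "lambda"` → word = 'lambda'
`output = word.count("a")` → output = 2
So output = 2

Answer: 2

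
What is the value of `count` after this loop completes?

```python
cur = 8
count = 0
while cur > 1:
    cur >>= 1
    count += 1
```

Count right shifts until 1
`count` takes the values: 0 → 1 → 2 → 3

Answer: 3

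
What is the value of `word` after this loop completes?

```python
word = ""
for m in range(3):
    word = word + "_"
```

Repeat '_' 3 times
`word` takes the values: "" → "_" → "__" → "___"

Answer: "___"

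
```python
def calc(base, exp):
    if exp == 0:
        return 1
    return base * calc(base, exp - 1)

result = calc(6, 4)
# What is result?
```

calc(6, 4) = 6 * 6 * 6 * 6 = 1296

Answer: 1296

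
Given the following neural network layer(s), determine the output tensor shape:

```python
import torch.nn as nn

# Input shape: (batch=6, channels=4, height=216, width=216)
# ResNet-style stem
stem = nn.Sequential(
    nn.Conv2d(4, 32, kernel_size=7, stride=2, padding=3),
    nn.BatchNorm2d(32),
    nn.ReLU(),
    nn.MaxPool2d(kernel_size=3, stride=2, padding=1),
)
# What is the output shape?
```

Input: (6, 4, 216, 216) -> after Conv2d 7x7 stride=2: (6, 32, 108, 108) -> Output: (6, 32, 54, 54)

Answer: (6, 32, 54, 54)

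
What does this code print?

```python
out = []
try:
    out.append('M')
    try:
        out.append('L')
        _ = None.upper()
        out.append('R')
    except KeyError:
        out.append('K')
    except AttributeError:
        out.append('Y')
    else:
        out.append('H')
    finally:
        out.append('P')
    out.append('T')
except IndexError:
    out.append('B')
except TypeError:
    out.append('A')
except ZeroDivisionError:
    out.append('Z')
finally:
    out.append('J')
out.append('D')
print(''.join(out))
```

Execution trace: 'M' (try body) → 'L' (inner try body) → 'Y' (inner except AttributeError) → 'P' (inner finally) → 'T' (try body, no exception) → 'J' (finally) → 'D' (after the try/except). Output: MLYPTJD

Answer: MLYPTJD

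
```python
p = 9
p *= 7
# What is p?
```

Trace:
`p = 9` → p = 9
`p *= 7` → p = 63
So p = 63

Answer: 63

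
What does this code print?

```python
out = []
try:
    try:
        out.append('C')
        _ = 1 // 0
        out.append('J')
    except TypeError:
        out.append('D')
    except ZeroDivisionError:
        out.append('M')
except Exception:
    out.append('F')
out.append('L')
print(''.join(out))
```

Execution trace: 'C' (inner try body) → 'M' (inner except ZeroDivisionError) → 'L' (after the try/except). Output: CML

Answer: CML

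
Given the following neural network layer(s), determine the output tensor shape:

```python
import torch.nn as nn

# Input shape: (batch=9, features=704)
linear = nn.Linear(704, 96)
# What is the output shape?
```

Input: (9, 704) -> Output: (9, 96)

Answer: (9, 96)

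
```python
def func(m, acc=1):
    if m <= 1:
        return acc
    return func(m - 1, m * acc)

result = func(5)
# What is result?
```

Accumulator trace (n, acc): (5, 1) -> (4, 5) -> (3, 20) -> (2, 60) -> (1, 120) -> return 120

Answer: 120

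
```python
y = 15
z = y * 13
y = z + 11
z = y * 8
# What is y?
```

Trace:
`y = 15` → y = 15
`z = y * 13` → z = 195
`y = z + 11` → y = 206
`z = y * 8` → z = 1648
So y = 206

Answer: 206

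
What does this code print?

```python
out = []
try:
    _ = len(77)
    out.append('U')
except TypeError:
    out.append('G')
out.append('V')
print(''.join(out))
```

Execution trace: 'G' (except TypeError) → 'V' (after the try/except). Output: GV

Answer: GV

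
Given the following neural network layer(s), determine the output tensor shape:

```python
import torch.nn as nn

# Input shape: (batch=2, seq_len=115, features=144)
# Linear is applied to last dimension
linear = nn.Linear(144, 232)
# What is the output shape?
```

Input: (2, 115, 144) -> Output: (2, 115, 232)

Answer: (2, 115, 232)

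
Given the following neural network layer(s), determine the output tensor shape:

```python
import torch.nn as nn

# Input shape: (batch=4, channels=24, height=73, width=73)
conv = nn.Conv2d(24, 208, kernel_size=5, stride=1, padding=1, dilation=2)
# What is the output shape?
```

Input: (4, 24, 73, 73) -> Output: (4, 208, 67, 67)

Answer: (4, 208, 67, 67)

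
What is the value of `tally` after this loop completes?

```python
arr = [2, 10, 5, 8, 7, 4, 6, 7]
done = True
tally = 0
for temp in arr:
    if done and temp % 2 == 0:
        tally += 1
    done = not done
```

Count even values at even positions
`tally` takes the values: 0 → 1 → 2

Answer: 2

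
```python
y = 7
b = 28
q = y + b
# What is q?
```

Trace:
`y = 7` → y = 7
`b = 28` → b = 28
`q = y + b` → q = 35
So q = 35

Answer: 35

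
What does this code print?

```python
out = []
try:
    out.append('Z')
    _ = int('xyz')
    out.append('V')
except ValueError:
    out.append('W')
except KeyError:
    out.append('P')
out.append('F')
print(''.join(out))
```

Execution trace: 'Z' (try body) → 'W' (except ValueError) → 'F' (after the try/except). Output: ZWF

Answer: ZWF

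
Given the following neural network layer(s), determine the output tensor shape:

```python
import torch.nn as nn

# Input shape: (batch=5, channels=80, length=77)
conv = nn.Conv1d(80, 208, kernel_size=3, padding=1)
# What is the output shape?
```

Input: (5, 80, 77) -> Output: (5, 208, 77)

Answer: (5, 208, 77)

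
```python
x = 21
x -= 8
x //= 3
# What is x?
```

Trace:
`x = 21` → x = 21
`x -= 8` → x = 13
`x //= 3` → x = 4
So x = 4

Answer: 4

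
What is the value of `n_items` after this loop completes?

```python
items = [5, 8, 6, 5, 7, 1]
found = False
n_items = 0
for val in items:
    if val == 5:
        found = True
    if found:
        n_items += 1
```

Count elements after first 5 in [5, 8, 6, 5, 7, 1]
`n_items` takes the values: 0 → 1 → 2 → 3 → 4 → 5 → 6

Answer: 6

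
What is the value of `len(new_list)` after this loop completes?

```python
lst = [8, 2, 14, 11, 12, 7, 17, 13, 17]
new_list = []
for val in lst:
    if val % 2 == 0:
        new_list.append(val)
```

Count even numbers in [8, 2, 14, 11, 12, 7, 17, 13, 17]
`new_list` takes the values: [] → [8] → [8, 2] → [8, 2, 14] → [8, 2, 14, 12]
So `len(new_list)` = 4

Answer: 4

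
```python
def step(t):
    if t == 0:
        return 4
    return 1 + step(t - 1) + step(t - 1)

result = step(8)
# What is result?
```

step(t) = 1 + 2·step(t-1), step(0)=4. Closed form: (4+1)·2^8 - 1 = 1279.

Answer: 1279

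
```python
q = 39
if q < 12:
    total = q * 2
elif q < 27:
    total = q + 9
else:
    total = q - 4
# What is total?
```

Trace:
`q = 39` → q = 39
`if q < 12: ...` → q < 12 is False, q < 27 is False, take else branch → total = 35
So total = 35

Answer: 35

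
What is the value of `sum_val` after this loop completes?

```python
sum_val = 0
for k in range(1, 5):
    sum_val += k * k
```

Sum of squares 1² to 4² = 30
`sum_val` takes the values: 0 → 1 → 5 → 14 → 30

Answer: 30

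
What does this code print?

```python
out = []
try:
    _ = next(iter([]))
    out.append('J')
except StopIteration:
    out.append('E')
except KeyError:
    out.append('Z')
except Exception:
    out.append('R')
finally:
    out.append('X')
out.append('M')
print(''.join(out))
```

Execution trace: 'E' (except StopIteration) → 'X' (finally) → 'M' (after the try/except). Output: EXM

Answer: EXM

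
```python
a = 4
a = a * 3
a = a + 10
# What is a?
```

Trace:
`a = 4` → a = 4
`a = a * 3` → a = 12
`a = a + 10` → a = 22
So a = 22

Answer: 22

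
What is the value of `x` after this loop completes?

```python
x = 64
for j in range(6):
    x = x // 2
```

Halve 6 times: 64 // 2^6 = 1
`x` takes the values: 64 → 32 → 16 → 8 → 4 → 2 → 1

Answer: 1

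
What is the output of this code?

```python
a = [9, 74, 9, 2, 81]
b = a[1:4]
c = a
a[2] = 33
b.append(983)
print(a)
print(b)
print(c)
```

Key concept: slice vs alias.
Step by step:
`a = [9, 74, 9, 2, 81]` → a = [9, 74, 9, 2, 81]
`b = a[1:4]` → b = [74, 9, 2]
`c = a` → c = [9, 74, 9, 2, 81] (same object as a)
`a[2] = 33` → a = [9, 74, 33, 2, 81] (same object as c); c = [9, 74, 33, 2, 81] (same object as a)
`b.append(983)` → b = [74, 9, 2, 983]
`print(a)` → prints [9, 74, 33, 2, 81]
`print(b)` → prints [74, 9, 2, 983]
`print(c)` → prints [9, 74, 33, 2, 81]

Answer:
[9, 74, 33, 2, 81]
[74, 9, 2, 983]
[9, 74, 33, 2, 81]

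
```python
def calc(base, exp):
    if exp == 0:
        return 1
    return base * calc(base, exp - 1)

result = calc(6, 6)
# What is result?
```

calc(6, 6) = 6 * 6 * 6 * 6 * 6 * 6 = 46656

Answer: 46656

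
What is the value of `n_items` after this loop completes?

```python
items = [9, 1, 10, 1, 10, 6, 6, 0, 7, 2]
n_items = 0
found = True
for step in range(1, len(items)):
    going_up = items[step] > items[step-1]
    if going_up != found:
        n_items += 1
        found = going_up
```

Count direction changes in [9, 1, 10, 1, 10, 6, 6, 0, 7, 2]
`n_items` takes the values: 0 → 1 → 2 → 3 → 4 → 5 → 6 → 7

Answer: 7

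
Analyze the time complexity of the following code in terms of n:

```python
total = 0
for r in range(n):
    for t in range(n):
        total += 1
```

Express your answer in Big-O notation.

Each loop level contributes: n × n. Multiplying the contributions gives O(n^2).

Answer: O(n^2)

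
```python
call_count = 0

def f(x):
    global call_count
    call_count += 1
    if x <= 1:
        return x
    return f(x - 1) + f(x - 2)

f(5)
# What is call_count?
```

Calls(x) = 1 + Calls(x-1) + Calls(x-2); Calls(0)=Calls(1)=1. For x=5 this gives 15.

Answer: 15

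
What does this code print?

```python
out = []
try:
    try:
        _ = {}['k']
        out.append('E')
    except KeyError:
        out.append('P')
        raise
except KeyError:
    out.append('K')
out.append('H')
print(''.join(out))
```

Execution trace: 'P' (inner except KeyError) → 'K' (outer except KeyError) → 'H' (after the try/except). Output: PKH

Answer: PKH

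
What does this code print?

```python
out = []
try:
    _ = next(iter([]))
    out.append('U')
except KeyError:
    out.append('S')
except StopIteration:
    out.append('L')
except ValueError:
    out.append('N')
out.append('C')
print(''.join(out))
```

Execution trace: 'L' (except StopIteration) → 'C' (after the try/except). Output: LC

Answer: LC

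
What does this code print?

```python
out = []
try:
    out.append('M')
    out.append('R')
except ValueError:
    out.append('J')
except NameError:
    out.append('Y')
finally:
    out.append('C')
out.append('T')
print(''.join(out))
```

Execution trace: 'M' (try body) → 'R' (try body, no exception) → 'C' (finally) → 'T' (after the try/except). Output: MRCT

Answer: MRCT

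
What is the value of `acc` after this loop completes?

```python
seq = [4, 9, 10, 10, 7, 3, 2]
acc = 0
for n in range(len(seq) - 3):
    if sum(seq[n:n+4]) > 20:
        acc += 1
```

Count windows with sum > 20
`acc` takes the values: 0 → 1 → 2 → 3 → 4

Answer: 4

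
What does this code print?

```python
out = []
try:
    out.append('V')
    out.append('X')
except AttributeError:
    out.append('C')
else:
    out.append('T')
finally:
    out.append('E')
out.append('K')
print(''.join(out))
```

Execution trace: 'V' (try body) → 'X' (try body, no exception) → 'T' (else) → 'E' (finally) → 'K' (after the try/except). Output: VXTEK

Answer: VXTEK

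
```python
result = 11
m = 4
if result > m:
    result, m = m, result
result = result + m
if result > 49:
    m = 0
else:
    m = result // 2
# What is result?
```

Trace:
`result = 11` → result = 11
`m = 4` → m = 4
`if result > m: ...` → result > m is True → result = 4; m = 11
`result = result + m` → result = 15
`if result > 49: ...` → result > 49 is False, take else branch → m = 7
So result = 15

Answer: 15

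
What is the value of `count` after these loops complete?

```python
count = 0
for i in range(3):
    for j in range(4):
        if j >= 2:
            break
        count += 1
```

Inner breaks at 2, outer runs 3 times
`count` takes the values: 0 → 1 → 2 → 3 → 4 → 5 → 6

Answer: 6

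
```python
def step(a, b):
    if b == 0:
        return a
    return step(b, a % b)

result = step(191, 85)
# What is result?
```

step(191, 85) -> step(85, 21) -> step(21, 1) -> step(1, 0) -> 1

Answer: 1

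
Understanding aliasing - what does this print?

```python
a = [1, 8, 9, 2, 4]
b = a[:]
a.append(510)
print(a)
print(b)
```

Key concept: slice [:] creates copy.
Step by step:
`a = [1, 8, 9, 2, 4]` → a = [1, 8, 9, 2, 4]
`b = a[:]` → b = [1, 8, 9, 2, 4]
`a.append(510)` → a = [1, 8, 9, 2, 4, 510]
`print(a)` → prints [1, 8, 9, 2, 4, 510]
`print(b)` → prints [1, 8, 9, 2, 4]

Answer:
[1, 8, 9, 2, 4, 510]
[1, 8, 9, 2, 4]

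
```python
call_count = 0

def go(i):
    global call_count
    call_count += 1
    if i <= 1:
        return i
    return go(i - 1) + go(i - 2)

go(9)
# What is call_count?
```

Calls(i) = 1 + Calls(i-1) + Calls(i-2); Calls(0)=Calls(1)=1. For i=9 this gives 109.

Answer: 109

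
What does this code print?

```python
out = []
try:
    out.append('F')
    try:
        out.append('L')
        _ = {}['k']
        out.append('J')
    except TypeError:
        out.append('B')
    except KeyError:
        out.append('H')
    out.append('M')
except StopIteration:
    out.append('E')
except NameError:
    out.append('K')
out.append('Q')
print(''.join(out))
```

Execution trace: 'F' (try body) → 'L' (inner try body) → 'H' (inner except KeyError) → 'M' (try body, no exception) → 'Q' (after the try/except). Output: FLHMQ

Answer: FLHMQ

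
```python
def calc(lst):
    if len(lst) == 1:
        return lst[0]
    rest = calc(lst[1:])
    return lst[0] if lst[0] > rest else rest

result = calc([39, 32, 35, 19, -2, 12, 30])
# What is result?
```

Recursive max over [39, 32, 35, 19, -2, 12, 30] = 39

Answer: 39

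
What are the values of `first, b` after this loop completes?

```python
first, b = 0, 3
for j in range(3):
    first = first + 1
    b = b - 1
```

first goes 0→3, b goes 3→0
`first, b` takes the values: (0, 3) → (1, 3) → (1, 2) → (2, 2) → (2, 1) → (3, 1) → (3, 0)

Answer: 3, 0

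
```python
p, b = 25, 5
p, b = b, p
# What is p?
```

Trace:
`p, b = 25, 5` → p = 25; b = 5
`p, b = b, p` → p = 5; b = 25
So p = 5

Answer: 5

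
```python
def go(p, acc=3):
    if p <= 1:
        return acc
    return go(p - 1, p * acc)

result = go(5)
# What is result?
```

Accumulator trace (n, acc): (5, 3) -> (4, 15) -> (3, 60) -> (2, 180) -> (1, 360) -> return 360

Answer: 360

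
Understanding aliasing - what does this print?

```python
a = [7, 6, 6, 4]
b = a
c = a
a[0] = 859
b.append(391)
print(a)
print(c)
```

Key concept: multiple aliases.
Step by step:
`a = [7, 6, 6, 4]` → a = [7, 6, 6, 4]
`b = a` → b = [7, 6, 6, 4] (same object as a)
`c = a` → c = [7, 6, 6, 4] (same object as a, b)
`a[0] = 859` → a = [859, 6, 6, 4] (same object as b, c); b = [859, 6, 6, 4] (same object as a, c); c = [859, 6, 6, 4] (same object as a, b)
`b.append(391)` → a = [859, 6, 6, 4, 391] (same object as b, c); b = [859, 6, 6, 4, 391] (same object as a, c); c = [859, 6, 6, 4, 391] (same object as a, b)
`print(a)` → prints [859, 6, 6, 4, 391]
`print(c)` → prints [859, 6, 6, 4, 391]

Answer:
[859, 6, 6, 4, 391]
[859, 6, 6, 4, 391]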